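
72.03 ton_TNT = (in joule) 3.014e+11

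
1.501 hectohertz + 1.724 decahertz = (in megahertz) 0.0001673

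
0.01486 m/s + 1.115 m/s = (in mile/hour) 2.527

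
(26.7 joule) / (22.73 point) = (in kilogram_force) 339.5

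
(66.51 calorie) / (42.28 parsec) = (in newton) 2.133e-16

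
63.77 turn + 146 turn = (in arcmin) 4.531e+06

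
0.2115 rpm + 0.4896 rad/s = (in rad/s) 0.5117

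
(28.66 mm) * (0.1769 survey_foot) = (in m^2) 0.001545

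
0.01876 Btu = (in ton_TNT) 4.731e-09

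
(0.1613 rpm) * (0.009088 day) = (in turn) 2.111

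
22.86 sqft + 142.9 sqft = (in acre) 0.003805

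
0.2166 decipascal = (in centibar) 2.166e-05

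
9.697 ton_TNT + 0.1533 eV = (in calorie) 9.697e+09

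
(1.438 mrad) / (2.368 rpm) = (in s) 0.005799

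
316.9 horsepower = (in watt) 2.363e+05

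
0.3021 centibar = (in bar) 0.003021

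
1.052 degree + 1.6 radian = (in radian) 1.618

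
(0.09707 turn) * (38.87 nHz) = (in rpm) 2.264e-07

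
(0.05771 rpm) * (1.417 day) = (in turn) 117.8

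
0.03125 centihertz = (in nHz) 3.125e+05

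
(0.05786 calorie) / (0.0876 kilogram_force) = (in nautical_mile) 0.0001522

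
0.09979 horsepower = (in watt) 74.41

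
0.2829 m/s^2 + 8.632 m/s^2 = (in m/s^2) 8.915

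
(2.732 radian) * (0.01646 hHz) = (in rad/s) 4.497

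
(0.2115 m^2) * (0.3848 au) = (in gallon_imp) 2.678e+12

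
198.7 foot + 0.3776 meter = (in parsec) 1.975e-15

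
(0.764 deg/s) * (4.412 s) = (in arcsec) 1.213e+04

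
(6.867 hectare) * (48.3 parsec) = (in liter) 1.023e+26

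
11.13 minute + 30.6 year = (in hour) 2.681e+05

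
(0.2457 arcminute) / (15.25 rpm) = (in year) 1.419e-12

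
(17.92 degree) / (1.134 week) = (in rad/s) 4.56e-07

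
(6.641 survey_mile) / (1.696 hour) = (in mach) 0.005141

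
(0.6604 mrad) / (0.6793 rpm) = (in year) 2.944e-10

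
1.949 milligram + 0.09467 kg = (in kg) 0.09467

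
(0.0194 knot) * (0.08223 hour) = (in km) 0.002954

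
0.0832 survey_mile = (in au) 8.951e-10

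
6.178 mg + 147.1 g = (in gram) 147.1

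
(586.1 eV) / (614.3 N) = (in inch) 6.018e-18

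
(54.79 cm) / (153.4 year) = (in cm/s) 1.133e-08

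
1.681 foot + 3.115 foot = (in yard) 1.599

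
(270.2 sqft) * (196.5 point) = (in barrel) 10.95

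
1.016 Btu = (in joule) 1072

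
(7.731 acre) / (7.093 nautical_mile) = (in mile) 0.00148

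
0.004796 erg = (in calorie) 1.146e-10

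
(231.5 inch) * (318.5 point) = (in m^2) 0.6607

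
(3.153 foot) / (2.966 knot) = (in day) 7.29e-06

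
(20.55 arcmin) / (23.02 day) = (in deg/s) 1.722e-07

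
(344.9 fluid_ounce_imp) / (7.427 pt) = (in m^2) 3.74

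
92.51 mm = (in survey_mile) 5.748e-05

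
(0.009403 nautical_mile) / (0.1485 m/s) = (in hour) 0.03257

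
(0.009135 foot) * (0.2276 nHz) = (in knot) 1.232e-12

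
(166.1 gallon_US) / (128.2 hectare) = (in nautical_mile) 2.648e-10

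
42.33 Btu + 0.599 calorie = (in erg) 4.466e+11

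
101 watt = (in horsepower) 0.1354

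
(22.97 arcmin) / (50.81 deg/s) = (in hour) 2.093e-06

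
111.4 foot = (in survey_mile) 0.0211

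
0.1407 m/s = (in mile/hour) 0.3147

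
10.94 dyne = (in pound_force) 2.459e-05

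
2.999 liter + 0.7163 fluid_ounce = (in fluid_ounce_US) 102.1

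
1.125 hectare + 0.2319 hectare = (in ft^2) 1.461e+05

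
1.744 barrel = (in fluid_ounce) 9376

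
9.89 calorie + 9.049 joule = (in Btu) 0.0478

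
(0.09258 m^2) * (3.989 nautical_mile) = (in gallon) 1.807e+05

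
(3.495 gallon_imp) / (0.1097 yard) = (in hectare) 1.584e-05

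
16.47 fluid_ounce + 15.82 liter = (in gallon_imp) 3.587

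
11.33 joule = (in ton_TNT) 2.708e-09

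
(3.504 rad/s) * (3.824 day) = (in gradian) 7.37e+07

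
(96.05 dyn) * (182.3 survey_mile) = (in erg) 2.818e+09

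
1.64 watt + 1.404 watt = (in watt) 3.044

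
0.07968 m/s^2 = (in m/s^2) 0.07968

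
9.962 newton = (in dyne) 9.962e+05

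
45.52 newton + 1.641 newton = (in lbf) 10.6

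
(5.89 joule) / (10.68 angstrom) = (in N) 5.515e+09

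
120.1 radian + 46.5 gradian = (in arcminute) 4.154e+05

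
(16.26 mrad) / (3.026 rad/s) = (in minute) 8.956e-05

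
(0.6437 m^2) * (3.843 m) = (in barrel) 15.56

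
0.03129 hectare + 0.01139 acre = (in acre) 0.08871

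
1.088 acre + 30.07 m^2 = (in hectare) 0.4433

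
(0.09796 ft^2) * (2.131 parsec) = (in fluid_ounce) 2.024e+19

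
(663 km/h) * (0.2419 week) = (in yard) 2.947e+07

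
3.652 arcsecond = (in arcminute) 0.06087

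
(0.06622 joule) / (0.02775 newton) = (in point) 6764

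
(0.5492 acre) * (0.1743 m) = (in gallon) 1.023e+05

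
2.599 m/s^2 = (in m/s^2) 2.599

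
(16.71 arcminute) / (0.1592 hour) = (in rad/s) 8.481e-06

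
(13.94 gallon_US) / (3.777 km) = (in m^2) 1.397e-05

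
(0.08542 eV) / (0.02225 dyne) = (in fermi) 61.51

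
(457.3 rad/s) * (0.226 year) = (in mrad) 3.259e+12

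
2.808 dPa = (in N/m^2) 0.2808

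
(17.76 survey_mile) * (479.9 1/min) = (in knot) 4.444e+05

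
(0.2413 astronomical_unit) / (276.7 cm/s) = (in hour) 3.624e+06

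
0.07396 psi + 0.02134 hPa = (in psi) 0.07427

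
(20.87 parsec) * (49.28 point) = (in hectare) 1.12e+12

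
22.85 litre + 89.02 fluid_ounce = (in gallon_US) 6.732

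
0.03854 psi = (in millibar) 2.657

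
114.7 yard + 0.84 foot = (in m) 105.1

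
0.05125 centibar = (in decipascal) 512.5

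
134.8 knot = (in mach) 0.2037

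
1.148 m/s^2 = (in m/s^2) 1.148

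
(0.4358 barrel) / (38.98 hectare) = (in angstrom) 1777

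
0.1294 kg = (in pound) 0.2853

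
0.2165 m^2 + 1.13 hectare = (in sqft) 1.216e+05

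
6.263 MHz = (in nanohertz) 6.263e+15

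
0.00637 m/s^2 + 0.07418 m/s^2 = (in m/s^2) 0.08055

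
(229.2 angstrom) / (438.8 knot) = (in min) 1.692e-12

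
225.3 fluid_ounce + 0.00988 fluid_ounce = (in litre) 6.663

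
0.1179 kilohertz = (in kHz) 0.1179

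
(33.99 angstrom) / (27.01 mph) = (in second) 2.815e-10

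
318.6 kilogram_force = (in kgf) 318.6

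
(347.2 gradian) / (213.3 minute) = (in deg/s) 0.02442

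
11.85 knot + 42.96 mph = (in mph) 56.6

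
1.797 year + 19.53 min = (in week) 93.7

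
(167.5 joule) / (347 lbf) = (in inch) 4.272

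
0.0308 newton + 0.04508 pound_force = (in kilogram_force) 0.02359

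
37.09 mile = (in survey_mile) 37.09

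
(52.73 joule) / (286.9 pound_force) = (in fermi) 4.132e+13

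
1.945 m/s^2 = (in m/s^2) 1.945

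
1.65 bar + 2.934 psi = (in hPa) 1852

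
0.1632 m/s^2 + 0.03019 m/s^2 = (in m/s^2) 0.1934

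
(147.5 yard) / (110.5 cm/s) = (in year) 3.87e-06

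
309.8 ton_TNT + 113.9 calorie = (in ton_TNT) 309.8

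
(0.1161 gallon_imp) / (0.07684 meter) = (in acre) 1.697e-06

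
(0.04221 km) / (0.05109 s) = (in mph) 1848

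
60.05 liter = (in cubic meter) 0.06005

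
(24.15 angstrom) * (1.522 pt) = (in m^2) 1.297e-12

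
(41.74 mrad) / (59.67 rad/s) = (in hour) 1.943e-07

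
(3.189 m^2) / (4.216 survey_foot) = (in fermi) 2.482e+15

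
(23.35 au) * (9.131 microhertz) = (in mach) 9.367e+04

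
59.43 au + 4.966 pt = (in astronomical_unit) 59.43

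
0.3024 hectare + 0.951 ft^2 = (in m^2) 3024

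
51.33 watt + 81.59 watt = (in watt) 132.9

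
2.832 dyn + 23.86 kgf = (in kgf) 23.86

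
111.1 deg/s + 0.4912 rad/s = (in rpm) 23.21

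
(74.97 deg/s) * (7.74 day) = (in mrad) 8.75e+08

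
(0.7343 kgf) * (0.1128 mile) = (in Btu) 1.239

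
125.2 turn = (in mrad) 7.867e+05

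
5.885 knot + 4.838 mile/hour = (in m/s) 5.19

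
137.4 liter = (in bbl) 0.8642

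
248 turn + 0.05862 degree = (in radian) 1558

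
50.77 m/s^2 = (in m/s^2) 50.77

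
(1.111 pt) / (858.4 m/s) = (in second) 4.566e-07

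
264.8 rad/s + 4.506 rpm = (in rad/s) 265.3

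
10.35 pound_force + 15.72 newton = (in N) 61.76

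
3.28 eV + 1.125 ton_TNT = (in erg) 4.707e+16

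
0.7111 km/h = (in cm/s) 19.75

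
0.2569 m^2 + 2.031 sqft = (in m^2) 0.4456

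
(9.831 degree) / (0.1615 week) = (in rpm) 1.677e-05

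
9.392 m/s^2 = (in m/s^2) 9.392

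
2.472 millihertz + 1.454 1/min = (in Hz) 0.02671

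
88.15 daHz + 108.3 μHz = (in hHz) 8.815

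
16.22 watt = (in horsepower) 0.02175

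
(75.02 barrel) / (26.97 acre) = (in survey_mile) 6.79e-08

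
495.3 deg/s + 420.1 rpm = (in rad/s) 52.64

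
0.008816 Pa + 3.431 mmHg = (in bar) 0.004574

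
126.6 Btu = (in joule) 1.336e+05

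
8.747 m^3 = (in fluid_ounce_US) 2.958e+05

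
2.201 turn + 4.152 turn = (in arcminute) 1.372e+05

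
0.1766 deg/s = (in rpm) 0.02943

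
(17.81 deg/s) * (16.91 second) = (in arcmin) 1.807e+04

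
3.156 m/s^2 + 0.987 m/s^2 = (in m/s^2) 4.143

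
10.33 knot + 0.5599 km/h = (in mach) 0.01606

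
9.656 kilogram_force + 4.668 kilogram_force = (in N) 140.5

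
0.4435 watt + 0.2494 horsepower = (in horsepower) 0.25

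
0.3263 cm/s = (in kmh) 0.01175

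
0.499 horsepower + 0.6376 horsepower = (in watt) 847.6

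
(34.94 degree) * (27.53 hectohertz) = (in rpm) 1.603e+04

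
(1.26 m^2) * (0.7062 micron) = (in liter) 0.0008898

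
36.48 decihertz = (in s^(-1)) 3.648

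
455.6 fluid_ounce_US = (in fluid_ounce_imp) 474.2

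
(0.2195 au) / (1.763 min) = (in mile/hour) 6.944e+08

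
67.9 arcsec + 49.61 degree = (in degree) 49.63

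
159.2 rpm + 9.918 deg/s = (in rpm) 160.9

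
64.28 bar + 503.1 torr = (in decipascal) 6.495e+07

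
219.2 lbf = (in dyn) 9.751e+07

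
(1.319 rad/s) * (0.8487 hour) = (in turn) 641.4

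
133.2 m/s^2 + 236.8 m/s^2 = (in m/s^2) 370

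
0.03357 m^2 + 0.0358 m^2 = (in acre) 1.714e-05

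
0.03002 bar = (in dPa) 3.002e+04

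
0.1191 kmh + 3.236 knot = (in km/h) 6.112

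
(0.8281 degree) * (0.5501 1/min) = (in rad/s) 0.0001325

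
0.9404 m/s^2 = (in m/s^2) 0.9404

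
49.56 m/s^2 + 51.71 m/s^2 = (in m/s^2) 101.3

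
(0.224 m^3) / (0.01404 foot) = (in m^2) 52.34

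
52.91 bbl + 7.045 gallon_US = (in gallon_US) 2229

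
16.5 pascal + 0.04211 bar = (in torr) 31.71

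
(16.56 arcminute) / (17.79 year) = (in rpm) 8.199e-11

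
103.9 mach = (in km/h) 1.274e+05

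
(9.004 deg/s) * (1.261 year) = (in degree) 3.581e+08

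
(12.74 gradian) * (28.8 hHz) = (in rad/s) 576.3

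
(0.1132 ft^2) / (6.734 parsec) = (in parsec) 1.64e-36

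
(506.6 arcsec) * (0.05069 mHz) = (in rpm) 1.189e-06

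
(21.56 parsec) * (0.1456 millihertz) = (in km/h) 3.487e+14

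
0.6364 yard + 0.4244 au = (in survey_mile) 3.945e+07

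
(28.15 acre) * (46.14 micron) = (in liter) 5256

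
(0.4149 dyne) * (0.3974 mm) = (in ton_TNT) 3.941e-19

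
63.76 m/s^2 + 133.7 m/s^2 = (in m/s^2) 197.5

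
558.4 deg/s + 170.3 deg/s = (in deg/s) 728.7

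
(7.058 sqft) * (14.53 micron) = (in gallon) 0.002517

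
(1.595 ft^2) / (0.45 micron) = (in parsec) 1.067e-11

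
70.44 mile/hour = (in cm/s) 3149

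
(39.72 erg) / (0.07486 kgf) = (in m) 5.411e-06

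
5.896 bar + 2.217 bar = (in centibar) 811.3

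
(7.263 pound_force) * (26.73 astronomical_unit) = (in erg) 1.292e+21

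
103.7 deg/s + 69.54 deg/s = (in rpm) 28.87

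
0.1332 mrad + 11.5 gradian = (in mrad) 180.8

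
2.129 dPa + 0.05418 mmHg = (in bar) 7.436e-05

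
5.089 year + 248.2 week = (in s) 3.106e+08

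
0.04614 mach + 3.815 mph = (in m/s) 17.42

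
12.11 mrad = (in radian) 0.01211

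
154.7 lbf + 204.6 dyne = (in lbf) 154.7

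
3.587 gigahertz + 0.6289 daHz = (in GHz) 3.587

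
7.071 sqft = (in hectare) 6.569e-05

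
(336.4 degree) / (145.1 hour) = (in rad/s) 1.124e-05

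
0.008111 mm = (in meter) 8.111e-06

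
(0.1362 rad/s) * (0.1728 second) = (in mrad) 23.54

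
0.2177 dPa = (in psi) 3.157e-06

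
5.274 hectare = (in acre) 13.03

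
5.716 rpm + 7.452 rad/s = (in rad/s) 8.051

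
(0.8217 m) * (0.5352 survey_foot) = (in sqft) 1.443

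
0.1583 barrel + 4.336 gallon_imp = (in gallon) 11.86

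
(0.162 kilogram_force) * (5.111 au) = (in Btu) 1.151e+09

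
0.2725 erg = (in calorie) 6.513e-09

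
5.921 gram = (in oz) 0.2089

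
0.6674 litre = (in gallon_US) 0.1763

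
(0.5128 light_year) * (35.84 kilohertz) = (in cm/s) 1.739e+22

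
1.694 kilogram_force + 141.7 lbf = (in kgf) 65.97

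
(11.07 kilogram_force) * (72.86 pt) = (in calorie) 0.6669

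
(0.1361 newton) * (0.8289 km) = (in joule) 112.8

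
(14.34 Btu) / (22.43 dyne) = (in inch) 2.656e+09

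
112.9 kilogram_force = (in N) 1107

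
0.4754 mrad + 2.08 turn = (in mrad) 1.307e+04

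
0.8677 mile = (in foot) 4581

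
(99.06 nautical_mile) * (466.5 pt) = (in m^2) 3.019e+04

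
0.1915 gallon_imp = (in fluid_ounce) 29.44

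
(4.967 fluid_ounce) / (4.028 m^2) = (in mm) 0.03647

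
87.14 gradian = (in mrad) 1369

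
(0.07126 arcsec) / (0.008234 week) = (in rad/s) 6.937e-11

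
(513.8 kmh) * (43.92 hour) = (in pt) 6.397e+10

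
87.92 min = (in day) 0.06106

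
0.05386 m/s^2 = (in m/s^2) 0.05386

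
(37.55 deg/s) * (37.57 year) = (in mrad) 7.765e+11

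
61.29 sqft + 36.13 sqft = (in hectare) 0.0009051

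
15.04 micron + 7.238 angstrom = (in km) 1.504e-08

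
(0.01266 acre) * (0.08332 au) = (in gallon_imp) 1.405e+14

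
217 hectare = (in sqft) 2.336e+07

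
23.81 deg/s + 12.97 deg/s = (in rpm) 6.13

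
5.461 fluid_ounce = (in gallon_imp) 0.03553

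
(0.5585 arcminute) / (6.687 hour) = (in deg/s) 3.867e-07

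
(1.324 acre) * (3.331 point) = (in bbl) 39.6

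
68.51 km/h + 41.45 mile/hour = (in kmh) 135.2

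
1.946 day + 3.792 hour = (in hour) 50.5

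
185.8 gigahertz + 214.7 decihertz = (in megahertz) 1.858e+05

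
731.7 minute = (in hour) 12.2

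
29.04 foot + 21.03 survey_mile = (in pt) 9.596e+07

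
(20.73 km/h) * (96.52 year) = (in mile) 1.089e+07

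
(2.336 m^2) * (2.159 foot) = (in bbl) 9.669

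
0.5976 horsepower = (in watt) 445.6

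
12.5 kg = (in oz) 440.9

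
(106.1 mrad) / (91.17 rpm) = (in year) 3.524e-10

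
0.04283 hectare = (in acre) 0.1058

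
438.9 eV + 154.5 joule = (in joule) 154.5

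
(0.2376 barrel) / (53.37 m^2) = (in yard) 0.0007741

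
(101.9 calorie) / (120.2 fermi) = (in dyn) 3.547e+20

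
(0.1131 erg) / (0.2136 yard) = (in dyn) 0.005791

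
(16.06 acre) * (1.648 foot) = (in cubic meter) 3.265e+04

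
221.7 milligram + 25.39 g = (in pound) 0.05646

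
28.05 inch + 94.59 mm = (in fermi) 8.071e+14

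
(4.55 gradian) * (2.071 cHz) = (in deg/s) 0.08481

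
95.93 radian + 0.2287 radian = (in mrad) 9.616e+04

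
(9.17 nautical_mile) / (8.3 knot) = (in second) 3977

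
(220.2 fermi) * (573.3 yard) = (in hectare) 1.154e-14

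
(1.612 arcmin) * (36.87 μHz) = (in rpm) 1.651e-07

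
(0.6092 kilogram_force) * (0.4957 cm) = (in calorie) 0.007078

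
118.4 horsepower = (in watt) 8.829e+04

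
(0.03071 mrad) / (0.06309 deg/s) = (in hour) 7.747e-06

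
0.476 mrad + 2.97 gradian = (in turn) 0.007501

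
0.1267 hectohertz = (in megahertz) 1.267e-05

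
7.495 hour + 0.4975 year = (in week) 25.99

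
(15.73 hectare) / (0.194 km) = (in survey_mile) 0.5038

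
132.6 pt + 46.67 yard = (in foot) 140.2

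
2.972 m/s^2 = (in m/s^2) 2.972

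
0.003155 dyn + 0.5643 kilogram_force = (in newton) 5.534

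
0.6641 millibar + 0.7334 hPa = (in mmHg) 1.048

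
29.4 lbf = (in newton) 130.8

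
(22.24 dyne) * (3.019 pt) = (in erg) 2.369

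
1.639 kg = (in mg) 1.639e+06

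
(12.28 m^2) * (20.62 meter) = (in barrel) 1593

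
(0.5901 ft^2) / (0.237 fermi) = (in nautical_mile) 1.249e+11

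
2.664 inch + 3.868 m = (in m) 3.936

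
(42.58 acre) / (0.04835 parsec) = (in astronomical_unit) 7.721e-22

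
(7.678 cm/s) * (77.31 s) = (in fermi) 5.936e+15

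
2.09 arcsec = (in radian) 1.013e-05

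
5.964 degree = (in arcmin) 357.8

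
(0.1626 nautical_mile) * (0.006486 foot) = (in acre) 0.0001471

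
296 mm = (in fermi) 2.96e+14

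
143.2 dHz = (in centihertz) 1432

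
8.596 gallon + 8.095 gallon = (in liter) 63.18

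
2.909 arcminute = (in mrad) 0.8462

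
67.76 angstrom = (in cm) 6.776e-07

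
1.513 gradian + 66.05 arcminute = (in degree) 2.463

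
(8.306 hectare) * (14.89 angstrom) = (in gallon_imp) 0.0272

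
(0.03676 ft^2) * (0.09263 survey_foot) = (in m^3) 9.642e-05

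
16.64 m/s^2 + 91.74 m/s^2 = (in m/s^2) 108.4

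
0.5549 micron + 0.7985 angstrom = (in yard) 6.069e-07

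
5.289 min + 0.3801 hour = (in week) 0.002787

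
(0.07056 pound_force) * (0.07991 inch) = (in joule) 0.0006371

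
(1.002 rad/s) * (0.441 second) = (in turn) 0.07033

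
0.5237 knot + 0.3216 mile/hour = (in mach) 0.001213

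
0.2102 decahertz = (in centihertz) 210.2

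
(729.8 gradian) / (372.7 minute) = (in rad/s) 0.0005126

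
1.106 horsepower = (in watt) 824.7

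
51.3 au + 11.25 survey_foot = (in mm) 7.674e+15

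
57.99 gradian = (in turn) 0.145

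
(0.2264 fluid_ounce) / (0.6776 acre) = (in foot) 8.011e-09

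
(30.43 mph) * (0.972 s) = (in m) 13.22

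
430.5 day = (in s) 3.72e+07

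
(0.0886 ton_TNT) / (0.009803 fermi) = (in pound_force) 8.501e+24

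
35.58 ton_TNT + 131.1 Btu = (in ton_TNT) 35.58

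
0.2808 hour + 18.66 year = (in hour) 1.635e+05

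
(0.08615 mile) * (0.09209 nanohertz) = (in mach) 3.75e-11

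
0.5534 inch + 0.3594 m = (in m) 0.3735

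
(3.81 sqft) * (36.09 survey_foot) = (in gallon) 1029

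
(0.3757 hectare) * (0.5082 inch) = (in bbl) 305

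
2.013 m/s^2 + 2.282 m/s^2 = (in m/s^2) 4.295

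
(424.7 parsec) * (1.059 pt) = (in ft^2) 5.27e+16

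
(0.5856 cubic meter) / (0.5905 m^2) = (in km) 0.0009917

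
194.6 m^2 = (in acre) 0.04809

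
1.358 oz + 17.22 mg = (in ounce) 1.359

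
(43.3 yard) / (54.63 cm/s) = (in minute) 1.208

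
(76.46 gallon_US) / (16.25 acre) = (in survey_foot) 1.444e-05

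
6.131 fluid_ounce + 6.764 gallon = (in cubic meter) 0.02579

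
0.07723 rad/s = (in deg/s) 4.425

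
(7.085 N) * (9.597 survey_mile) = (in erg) 1.094e+12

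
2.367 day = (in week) 0.3381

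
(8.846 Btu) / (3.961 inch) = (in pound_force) 2.085e+04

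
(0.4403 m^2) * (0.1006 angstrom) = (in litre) 4.429e-09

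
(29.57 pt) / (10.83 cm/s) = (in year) 3.054e-09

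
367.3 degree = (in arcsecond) 1.322e+06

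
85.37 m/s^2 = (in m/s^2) 85.37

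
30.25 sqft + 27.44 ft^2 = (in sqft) 57.69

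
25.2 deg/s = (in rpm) 4.2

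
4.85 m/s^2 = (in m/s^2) 4.85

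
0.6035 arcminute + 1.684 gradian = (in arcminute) 91.54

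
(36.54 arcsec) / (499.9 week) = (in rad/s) 5.859e-13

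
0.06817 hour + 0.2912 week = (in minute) 2939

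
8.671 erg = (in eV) 5.412e+12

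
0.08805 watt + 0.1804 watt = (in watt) 0.2685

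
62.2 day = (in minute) 8.957e+04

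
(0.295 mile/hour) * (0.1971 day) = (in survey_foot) 7368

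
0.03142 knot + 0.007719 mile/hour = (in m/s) 0.01961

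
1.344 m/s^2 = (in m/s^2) 1.344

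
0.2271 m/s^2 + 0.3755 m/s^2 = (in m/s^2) 0.6026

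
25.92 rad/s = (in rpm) 247.5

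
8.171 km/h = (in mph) 5.077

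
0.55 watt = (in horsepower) 0.0007376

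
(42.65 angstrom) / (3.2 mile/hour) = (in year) 9.454e-17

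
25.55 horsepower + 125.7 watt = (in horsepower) 25.72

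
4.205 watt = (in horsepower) 0.005639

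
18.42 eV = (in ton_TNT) 7.054e-28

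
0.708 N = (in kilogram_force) 0.0722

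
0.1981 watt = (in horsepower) 0.0002657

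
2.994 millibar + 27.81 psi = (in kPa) 192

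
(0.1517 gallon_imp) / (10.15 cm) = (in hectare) 6.795e-07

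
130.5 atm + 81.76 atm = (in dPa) 2.151e+08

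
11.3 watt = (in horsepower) 0.01515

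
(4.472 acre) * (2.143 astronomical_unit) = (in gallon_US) 1.533e+18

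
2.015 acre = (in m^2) 8154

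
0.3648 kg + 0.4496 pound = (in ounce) 20.06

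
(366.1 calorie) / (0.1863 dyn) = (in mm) 8.222e+11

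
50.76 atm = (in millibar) 5.143e+04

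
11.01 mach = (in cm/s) 3.749e+05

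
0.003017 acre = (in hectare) 0.001221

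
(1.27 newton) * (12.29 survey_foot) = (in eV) 2.969e+19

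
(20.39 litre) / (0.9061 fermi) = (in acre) 5.561e+09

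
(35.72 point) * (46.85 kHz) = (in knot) 1148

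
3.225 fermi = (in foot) 1.058e-14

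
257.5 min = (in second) 1.545e+04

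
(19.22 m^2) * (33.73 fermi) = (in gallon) 1.713e-10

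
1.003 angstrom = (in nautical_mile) 5.416e-14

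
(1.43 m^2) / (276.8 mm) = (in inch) 203.4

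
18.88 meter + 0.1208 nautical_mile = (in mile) 0.1507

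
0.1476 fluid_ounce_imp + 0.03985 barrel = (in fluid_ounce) 214.4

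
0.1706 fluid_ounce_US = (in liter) 0.005045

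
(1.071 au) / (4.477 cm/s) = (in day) 4.142e+07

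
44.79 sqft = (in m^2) 4.161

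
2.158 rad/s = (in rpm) 20.61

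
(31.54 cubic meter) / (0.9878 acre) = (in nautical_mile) 4.26e-06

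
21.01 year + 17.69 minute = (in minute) 1.104e+07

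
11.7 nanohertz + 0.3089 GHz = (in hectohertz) 3.089e+06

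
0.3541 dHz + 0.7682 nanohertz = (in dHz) 0.3541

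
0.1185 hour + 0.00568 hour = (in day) 0.005174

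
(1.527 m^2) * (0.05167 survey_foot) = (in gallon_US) 6.353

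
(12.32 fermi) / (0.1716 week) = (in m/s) 1.187e-19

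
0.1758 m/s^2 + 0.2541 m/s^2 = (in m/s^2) 0.4299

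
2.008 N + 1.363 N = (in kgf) 0.3437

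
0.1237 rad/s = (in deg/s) 7.087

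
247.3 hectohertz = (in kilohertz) 24.73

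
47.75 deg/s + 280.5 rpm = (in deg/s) 1731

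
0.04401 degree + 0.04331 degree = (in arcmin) 5.239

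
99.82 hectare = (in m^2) 9.982e+05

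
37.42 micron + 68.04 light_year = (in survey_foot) 2.112e+18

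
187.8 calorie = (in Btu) 0.7448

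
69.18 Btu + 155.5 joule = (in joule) 7.314e+04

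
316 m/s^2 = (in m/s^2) 316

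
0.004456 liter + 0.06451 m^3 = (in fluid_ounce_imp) 2271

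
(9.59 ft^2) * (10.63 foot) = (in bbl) 18.16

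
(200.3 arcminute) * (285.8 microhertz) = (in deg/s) 0.0009541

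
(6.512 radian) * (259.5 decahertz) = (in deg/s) 9.682e+05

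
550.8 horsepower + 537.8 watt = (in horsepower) 551.5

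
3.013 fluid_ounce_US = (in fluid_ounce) 3.013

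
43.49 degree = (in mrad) 759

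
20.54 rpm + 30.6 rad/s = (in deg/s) 1876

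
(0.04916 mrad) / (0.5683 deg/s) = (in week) 8.195e-09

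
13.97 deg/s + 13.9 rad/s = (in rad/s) 14.14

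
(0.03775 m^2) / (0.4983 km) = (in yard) 8.285e-05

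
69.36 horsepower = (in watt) 5.172e+04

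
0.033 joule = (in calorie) 0.007887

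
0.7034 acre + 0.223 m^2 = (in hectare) 0.2847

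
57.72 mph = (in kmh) 92.89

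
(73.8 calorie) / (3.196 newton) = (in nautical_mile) 0.05217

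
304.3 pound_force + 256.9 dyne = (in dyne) 1.354e+08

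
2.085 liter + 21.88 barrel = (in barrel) 21.89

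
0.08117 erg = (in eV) 5.066e+10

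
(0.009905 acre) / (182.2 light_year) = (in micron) 2.325e-11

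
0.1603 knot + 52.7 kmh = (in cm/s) 1472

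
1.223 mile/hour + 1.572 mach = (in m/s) 535.8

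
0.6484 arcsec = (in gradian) 0.0002001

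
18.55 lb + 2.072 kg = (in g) 1.049e+04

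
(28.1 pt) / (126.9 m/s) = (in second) 7.812e-05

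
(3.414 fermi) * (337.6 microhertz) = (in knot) 2.24e-18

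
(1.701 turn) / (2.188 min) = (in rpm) 0.7774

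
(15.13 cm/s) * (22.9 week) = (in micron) 2.095e+12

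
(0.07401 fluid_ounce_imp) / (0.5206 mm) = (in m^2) 0.004039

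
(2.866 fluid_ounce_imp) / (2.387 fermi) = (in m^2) 3.411e+10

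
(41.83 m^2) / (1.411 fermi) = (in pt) 8.403e+19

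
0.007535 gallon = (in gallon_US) 0.007535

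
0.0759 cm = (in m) 0.000759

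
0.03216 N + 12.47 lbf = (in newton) 55.5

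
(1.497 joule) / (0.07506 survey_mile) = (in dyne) 1239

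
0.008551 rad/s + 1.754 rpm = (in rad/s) 0.1922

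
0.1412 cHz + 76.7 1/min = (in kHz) 0.00128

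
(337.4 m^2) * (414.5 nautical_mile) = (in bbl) 1.629e+09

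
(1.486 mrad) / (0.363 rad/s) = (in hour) 1.137e-06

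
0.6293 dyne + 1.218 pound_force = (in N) 5.418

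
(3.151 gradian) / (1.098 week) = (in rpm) 7.117e-07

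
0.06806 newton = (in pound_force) 0.0153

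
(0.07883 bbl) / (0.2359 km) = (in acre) 1.313e-08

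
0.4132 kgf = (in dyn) 4.052e+05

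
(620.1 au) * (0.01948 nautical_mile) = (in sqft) 3.602e+16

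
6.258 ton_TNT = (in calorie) 6.258e+09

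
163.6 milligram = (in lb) 0.0003607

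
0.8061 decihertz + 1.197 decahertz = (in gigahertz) 1.205e-08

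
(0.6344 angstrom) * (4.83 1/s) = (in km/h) 1.103e-09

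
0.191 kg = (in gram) 191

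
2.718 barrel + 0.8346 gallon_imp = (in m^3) 0.4359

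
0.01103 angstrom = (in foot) 3.619e-12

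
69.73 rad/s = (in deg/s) 3995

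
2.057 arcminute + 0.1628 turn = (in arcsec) 2.111e+05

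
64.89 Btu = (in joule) 6.846e+04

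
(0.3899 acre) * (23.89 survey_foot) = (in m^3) 1.149e+04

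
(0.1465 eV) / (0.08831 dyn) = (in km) 2.658e-17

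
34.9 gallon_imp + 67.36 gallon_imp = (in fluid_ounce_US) 1.572e+04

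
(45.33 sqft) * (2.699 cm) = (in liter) 113.7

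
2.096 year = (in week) 109.3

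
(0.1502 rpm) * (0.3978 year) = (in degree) 1.131e+07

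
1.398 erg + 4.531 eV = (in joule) 1.398e-07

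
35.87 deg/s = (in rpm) 5.978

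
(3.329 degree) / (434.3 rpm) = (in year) 4.051e-11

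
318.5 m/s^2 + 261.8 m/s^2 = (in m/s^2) 580.3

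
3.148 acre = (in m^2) 1.274e+04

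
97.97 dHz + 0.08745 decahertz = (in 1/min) 640.3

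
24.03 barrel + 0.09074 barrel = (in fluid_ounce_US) 1.297e+05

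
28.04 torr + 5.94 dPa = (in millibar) 37.39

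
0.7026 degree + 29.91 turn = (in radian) 187.9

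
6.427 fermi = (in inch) 2.53e-13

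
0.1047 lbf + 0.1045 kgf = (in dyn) 1.491e+05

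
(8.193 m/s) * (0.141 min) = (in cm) 6931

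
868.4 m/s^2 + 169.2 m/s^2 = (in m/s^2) 1038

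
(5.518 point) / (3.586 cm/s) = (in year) 1.721e-09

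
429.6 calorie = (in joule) 1797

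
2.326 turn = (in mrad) 1.461e+04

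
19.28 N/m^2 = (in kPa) 0.01928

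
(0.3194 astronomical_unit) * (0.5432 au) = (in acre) 9.595e+17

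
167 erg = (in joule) 1.67e-05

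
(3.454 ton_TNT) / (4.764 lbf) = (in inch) 2.685e+10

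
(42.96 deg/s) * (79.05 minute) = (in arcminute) 1.223e+07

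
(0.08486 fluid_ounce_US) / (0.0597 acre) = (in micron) 0.01039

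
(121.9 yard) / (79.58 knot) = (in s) 2.723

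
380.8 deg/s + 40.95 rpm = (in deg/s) 626.5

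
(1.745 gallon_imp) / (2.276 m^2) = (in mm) 3.485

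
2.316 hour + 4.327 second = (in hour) 2.317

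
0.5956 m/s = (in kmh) 2.144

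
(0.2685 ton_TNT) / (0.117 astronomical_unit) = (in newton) 0.06418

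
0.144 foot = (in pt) 124.4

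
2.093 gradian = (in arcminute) 113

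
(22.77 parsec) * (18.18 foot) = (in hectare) 3.893e+14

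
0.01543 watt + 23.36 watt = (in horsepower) 0.03135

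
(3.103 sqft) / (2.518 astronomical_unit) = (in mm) 7.653e-10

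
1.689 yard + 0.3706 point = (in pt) 4378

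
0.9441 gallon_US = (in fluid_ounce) 120.8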